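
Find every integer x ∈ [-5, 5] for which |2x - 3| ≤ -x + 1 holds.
Over all integers in [-5, 5], LHS − RHS is smallest at x = 1, where it equals 1:
x = 1: LHS = |2·1 - 3| = |-1| = 1, RHS = -1 + 1 = 0; 1 ≤ 0 — FAILS
At the ends of the range:
x = -5: LHS = |2·(-5) - 3| = |-13| = 13, RHS = -(-5) + 1 = 6; 13 ≤ 6 — FAILS
x = 5: LHS = |2·5 - 3| = |7| = 7, RHS = -5 + 1 = -4; 7 ≤ -4 — FAILS
Hence LHS − RHS is never zero or negative, i.e. LHS > RHS throughout, so the claimed relation (≤) fails for every integer in [-5, 5].

Answer: None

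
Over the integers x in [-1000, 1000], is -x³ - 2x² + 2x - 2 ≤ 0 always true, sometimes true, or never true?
Holds at x = 0: LHS = -0³ - 2·0² + 2·0 - 2 = -2; -2 ≤ 0 — holds
Fails at x = -3: LHS = -(-3)³ - 2·(-3)² + 2·(-3) - 2 = 1; 1 ≤ 0 — FAILS
It is satisfied by some integers in the range but not all.

Answer: Sometimes true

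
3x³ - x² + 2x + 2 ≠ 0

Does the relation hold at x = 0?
x = 0: LHS = 3·0³ - 0² + 2·0 + 2 = 2; 2 ≠ 0 — holds

The relation is satisfied at x = 0.

Answer: Yes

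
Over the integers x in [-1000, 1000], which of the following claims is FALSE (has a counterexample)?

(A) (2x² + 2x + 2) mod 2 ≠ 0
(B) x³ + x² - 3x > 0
(A) x = 0: LHS = (2·0² + 2·0 + 2) mod 2 = 2 mod 2 = 0; 0 ≠ 0 — FAILS
(B) x = 0: LHS = 0³ + 0² - 3·0 = 0; 0 > 0 — FAILS

Answer: Both A and B are false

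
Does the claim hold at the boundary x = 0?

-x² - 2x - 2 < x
x = 0: LHS = -0² - 2·0 - 2 = -2; -2 < 0 — holds

The relation is satisfied at x = 0.

Answer: Yes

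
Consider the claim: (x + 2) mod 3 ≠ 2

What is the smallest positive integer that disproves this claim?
Testing positive integers:
x = 1: LHS = (1 + 2) mod 3 = 3 mod 3 = 0; 0 ≠ 2 — holds
x = 2: LHS = (2 + 2) mod 3 = 4 mod 3 = 1; 1 ≠ 2 — holds
x = 3: LHS = (3 + 2) mod 3 = 5 mod 3 = 2; 2 ≠ 2 — FAILS  ← smallest positive counterexample

Answer: x = 3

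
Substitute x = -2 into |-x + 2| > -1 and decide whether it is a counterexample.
Substitute x = -2 into the relation:
x = -2: LHS = |-(-2) + 2| = |4| = 4; 4 > -1 — holds

The relation holds at x = -2, so it is not a counterexample.

Answer: No, x = -2 is not a counterexample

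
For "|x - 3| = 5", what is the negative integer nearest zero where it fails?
Testing negative integers from -1 downward:
x = -1: LHS = |(-1) - 3| = |-4| = 4; 4 = 5 — FAILS  ← closest negative counterexample to 0

Answer: x = -1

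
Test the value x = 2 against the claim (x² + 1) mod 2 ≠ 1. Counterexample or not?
Substitute x = 2 into the relation:
x = 2: LHS = (2² + 1) mod 2 = 5 mod 2 = 1; 1 ≠ 1 — FAILS

Since the claim fails at x = 2, this value is a counterexample.

Answer: Yes, x = 2 is a counterexample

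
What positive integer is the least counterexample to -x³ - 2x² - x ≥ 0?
Testing positive integers:
x = 1: LHS = -1³ - 2·1² - 1 = -4; -4 ≥ 0 — FAILS  ← smallest positive counterexample

Answer: x = 1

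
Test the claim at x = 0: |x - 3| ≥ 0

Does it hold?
x = 0: LHS = |0 - 3| = |-3| = 3; 3 ≥ 0 — holds

The relation is satisfied at x = 0.

Answer: Yes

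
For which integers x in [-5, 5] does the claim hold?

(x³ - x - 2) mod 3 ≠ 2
For a polynomial with integer coefficients, its value mod 3 depends only on x mod 3, so it suffices to check one representative of each residue class, x = 0, 1, 2:
x = 0: LHS = (0³ - 0 - 2) mod 3 = (-2) mod 3 = 1; 1 ≠ 2 — holds
x = 1: LHS = (1³ - 1 - 2) mod 3 = (-2) mod 3 = 1; 1 ≠ 2 — holds
x = 2: LHS = (2³ - 2 - 2) mod 3 = 4 mod 3 = 1; 1 ≠ 2 — holds
The relation holds in every residue class, so the relation holds for every integer in [-5, 5].

Answer: All integers in [-5, 5]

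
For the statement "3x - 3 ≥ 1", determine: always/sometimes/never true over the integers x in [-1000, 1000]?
Holds at x = 2: LHS = 3·2 - 3 = 3; 3 ≥ 1 — holds
Fails at x = 0: LHS = 3·0 - 3 = -3; -3 ≥ 1 — FAILS
It is satisfied by some integers in the range but not all.

Answer: Sometimes true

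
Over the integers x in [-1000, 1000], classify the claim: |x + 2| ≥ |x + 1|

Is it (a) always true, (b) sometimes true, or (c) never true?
Holds at x = 0: LHS = |0 + 2| = |2| = 2, RHS = |0 + 1| = |1| = 1; 2 ≥ 1 — holds
Fails at x = -2: LHS = |(-2) + 2| = |0| = 0, RHS = |(-2) + 1| = |-1| = 1; 0 ≥ 1 — FAILS
It is satisfied by some integers in the range but not all.

Answer: Sometimes true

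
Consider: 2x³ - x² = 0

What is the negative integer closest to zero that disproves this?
Testing negative integers from -1 downward:
x = -1: LHS = 2·(-1)³ - (-1)² = -3; -3 = 0 — FAILS  ← closest negative counterexample to 0

Answer: x = -1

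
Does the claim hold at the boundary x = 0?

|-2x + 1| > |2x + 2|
x = 0: LHS = |-2·0 + 1| = |1| = 1, RHS = |2·0 + 2| = |2| = 2; 1 > 2 — FAILS

The relation fails at x = 0, so x = 0 is a counterexample.

Answer: No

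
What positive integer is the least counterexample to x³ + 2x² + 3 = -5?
Testing positive integers:
x = 1: LHS = 1³ + 2·1² + 3 = 6; 6 = -5 — FAILS  ← smallest positive counterexample

Answer: x = 1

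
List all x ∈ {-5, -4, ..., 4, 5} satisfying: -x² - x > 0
Over all integers in [-5, 5], LHS − RHS is largest at x = 0, where it equals 0:
x = 0: LHS = -0² - 0 = 0; 0 > 0 — FAILS
At the ends of the range:
x = -5: LHS = -(-5)² - (-5) = -20; -20 > 0 — FAILS
x = 5: LHS = -5² - 5 = -30; -30 > 0 — FAILS
Hence LHS − RHS is never positive, i.e. LHS ≤ RHS throughout, so the claimed relation (>) fails for every integer in [-5, 5].

Answer: None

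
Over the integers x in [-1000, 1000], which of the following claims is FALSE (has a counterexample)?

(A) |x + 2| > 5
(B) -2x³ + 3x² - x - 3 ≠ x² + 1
(A) x = 0: LHS = |0 + 2| = |2| = 2; 2 > 5 — FAILS

(B) Track d = LHS − RHS over the integers in [-1000, 1000]. Equality would need d = 0, but d changes sign only between consecutive integers, jumping over 0:
x = -1: LHS = -2·(-1)³ + 3·(-1)² - (-1) - 3 = 3, RHS = (-1)² + 1 = 2; 3 ≠ 2 — holds  (d = 1)
x = 0: LHS = -2·0³ + 3·0² - 0 - 3 = -3, RHS = 0² + 1 = 1; -3 ≠ 1 — holds  (d = -4)
Away from these crossings d keeps a constant sign, and checking every integer in [-1000, 1000] confirms d ≠ 0 throughout. Hence the two sides are never equal, so the relation holds for every integer in [-1000, 1000].

Only (A) has a counterexample.

Answer: A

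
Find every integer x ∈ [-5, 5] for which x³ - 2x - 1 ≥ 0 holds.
Holds for: {-1, 2, 3, 4, 5}
Fails for: {-5, -4, -3, -2, 0, 1}

Answer: {-1, 2, 3, 4, 5}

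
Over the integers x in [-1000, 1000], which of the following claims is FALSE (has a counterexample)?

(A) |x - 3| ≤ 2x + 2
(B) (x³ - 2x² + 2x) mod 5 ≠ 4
(A) x = 0: LHS = |0 - 3| = |-3| = 3, RHS = 2·0 + 2 = 2; 3 ≤ 2 — FAILS
(B) x = 2: LHS = (2³ - 2·2² + 2·2) mod 5 = 4 mod 5 = 4; 4 ≠ 4 — FAILS

Answer: Both A and B are false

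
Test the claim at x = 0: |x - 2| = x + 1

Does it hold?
x = 0: LHS = |0 - 2| = |-2| = 2, RHS = 0 + 1 = 1; 2 = 1 — FAILS

The relation fails at x = 0, so x = 0 is a counterexample.

Answer: No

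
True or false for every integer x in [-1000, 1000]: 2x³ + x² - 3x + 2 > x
The claim fails at x = -2:
x = -2: LHS = 2·(-2)³ + (-2)² - 3·(-2) + 2 = -4; -4 > -2 — FAILS

Because a single integer refutes it, the statement is false.

Answer: False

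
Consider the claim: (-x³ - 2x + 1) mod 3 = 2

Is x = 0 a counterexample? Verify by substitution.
Substitute x = 0 into the relation:
x = 0: LHS = (-0³ - 2·0 + 1) mod 3 = 1 mod 3 = 1; 1 = 2 — FAILS

Since the claim fails at x = 0, this value is a counterexample.

Answer: Yes, x = 0 is a counterexample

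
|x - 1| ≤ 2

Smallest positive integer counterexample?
Testing positive integers:
x = 1: LHS = |1 - 1| = |0| = 0; 0 ≤ 2 — holds
x = 2: LHS = |2 - 1| = |1| = 1; 1 ≤ 2 — holds
x = 3: LHS = |3 - 1| = |2| = 2; 2 ≤ 2 — holds
x = 4: LHS = |4 - 1| = |3| = 3; 3 ≤ 2 — FAILS  ← smallest positive counterexample

Answer: x = 4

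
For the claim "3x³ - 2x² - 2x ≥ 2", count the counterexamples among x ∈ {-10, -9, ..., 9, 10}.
Counterexamples in [-10, 10]: {-10, -9, -8, -7, -6, -5, -4, -3, -2, -1, 0, 1}.

Counting them gives 12 values.

Answer: 12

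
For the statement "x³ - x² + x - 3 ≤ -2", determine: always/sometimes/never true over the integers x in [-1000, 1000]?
Holds at x = 0: LHS = 0³ - 0² + 0 - 3 = -3; -3 ≤ -2 — holds
Fails at x = 2: LHS = 2³ - 2² + 2 - 3 = 3; 3 ≤ -2 — FAILS
It is satisfied by some integers in the range but not all.

Answer: Sometimes true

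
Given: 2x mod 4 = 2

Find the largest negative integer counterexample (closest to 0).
Testing negative integers from -1 downward:
x = -1: LHS = (2·(-1)) mod 4 = (-2) mod 4 = 2; 2 = 2 — holds
x = -2: LHS = (2·(-2)) mod 4 = (-4) mod 4 = 0; 0 = 2 — FAILS  ← closest negative counterexample to 0

Answer: x = -2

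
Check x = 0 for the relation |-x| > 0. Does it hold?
x = 0: LHS = |-0| = |0| = 0; 0 > 0 — FAILS

The relation fails at x = 0, so x = 0 is a counterexample.

Answer: No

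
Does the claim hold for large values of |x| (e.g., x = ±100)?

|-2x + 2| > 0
x = 100: LHS = |-2·100 + 2| = |-198| = 198; 198 > 0 — holds
x = -100: LHS = |-2·(-100) + 2| = |202| = 202; 202 > 0 — holds

Answer: Yes, holds for both x = 100 and x = -100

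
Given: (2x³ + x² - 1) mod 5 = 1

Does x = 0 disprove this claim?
Substitute x = 0 into the relation:
x = 0: LHS = (2·0³ + 0² - 1) mod 5 = (-1) mod 5 = 4; 4 = 1 — FAILS

Since the claim fails at x = 0, this value is a counterexample.

Answer: Yes, x = 0 is a counterexample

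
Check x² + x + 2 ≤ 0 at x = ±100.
x = 100: LHS = 100² + 100 + 2 = 10102; 10102 ≤ 0 — FAILS
x = -100: LHS = (-100)² + (-100) + 2 = 9902; 9902 ≤ 0 — FAILS

Answer: No, fails for both x = 100 and x = -100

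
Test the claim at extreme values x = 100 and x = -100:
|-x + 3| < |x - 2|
x = 100: LHS = |-100 + 3| = |-97| = 97, RHS = |100 - 2| = |98| = 98; 97 < 98 — holds
x = -100: LHS = |-(-100) + 3| = |103| = 103, RHS = |(-100) - 2| = |-102| = 102; 103 < 102 — FAILS

Answer: Partially: holds for x = 100, fails for x = -100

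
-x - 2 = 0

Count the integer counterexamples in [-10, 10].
Counterexamples in [-10, 10]: {-10, -9, -8, -7, -6, -5, -4, -3, -1, 0, 1, 2, 3, 4, 5, 6, 7, 8, 9, 10}.

Counting them gives 20 values.

Answer: 20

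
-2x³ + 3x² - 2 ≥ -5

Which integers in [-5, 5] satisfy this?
Holds for: {-5, -4, -3, -2, -1, 0, 1}
Fails for: {2, 3, 4, 5}

Answer: {-5, -4, -3, -2, -1, 0, 1}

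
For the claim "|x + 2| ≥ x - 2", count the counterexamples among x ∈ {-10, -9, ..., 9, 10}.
Over all integers in [-10, 10], LHS − RHS is smallest at x = 0, where it equals 4:
x = 0: LHS = |0 + 2| = |2| = 2, RHS = 0 - 2 = -2; 2 ≥ -2 — holds
At the ends of the range:
x = -10: LHS = |(-10) + 2| = |-8| = 8, RHS = (-10) - 2 = -12; 8 ≥ -12 — holds
x = 10: LHS = |10 + 2| = |12| = 12, RHS = 10 - 2 = 8; 12 ≥ 8 — holds
Hence LHS − RHS is never negative, i.e. LHS ≥ RHS throughout, so the relation holds for every integer in [-10, 10].

No counterexample appears in that range.

Answer: 0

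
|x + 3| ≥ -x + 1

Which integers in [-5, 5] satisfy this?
Holds for: {-1, 0, 1, 2, 3, 4, 5}
Fails for: {-5, -4, -3, -2}

Answer: {-1, 0, 1, 2, 3, 4, 5}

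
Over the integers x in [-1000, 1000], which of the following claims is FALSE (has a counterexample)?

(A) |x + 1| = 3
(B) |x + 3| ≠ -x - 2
(A) x = 0: LHS = |0 + 1| = |1| = 1; 1 = 3 — FAILS

(B) Track d = LHS − RHS over the integers in [-1000, 1000]. Equality would need d = 0, but d changes sign only between consecutive integers, jumping over 0:
x = -3: LHS = |(-3) + 3| = |0| = 0, RHS = -(-3) - 2 = 1; 0 ≠ 1 — holds  (d = -1)
x = -2: LHS = |(-2) + 3| = |1| = 1, RHS = -(-2) - 2 = 0; 1 ≠ 0 — holds  (d = 1)
Away from these crossings d keeps a constant sign, and checking every integer in [-1000, 1000] confirms d ≠ 0 throughout. Hence the two sides are never equal, so the relation holds for every integer in [-1000, 1000].

Only (A) has a counterexample.

Answer: A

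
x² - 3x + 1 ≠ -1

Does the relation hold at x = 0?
x = 0: LHS = 0² - 3·0 + 1 = 1; 1 ≠ -1 — holds

The relation is satisfied at x = 0.

Answer: Yes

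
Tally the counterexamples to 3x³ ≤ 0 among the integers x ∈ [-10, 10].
Counterexamples in [-10, 10]: {1, 2, 3, 4, 5, 6, 7, 8, 9, 10}.

Counting them gives 10 values.

Answer: 10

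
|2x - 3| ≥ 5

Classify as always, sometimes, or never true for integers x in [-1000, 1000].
Holds at x = -1: LHS = |2·(-1) - 3| = |-5| = 5; 5 ≥ 5 — holds
Fails at x = 0: LHS = |2·0 - 3| = |-3| = 3; 3 ≥ 5 — FAILS
It is satisfied by some integers in the range but not all.

Answer: Sometimes true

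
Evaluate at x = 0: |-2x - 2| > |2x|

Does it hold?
x = 0: LHS = |-2·0 - 2| = |-2| = 2, RHS = |2·0| = |0| = 0; 2 > 0 — holds

The relation is satisfied at x = 0.

Answer: Yes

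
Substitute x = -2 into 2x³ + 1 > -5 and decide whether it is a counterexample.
Substitute x = -2 into the relation:
x = -2: LHS = 2·(-2)³ + 1 = -15; -15 > -5 — FAILS

Since the claim fails at x = -2, this value is a counterexample.

Answer: Yes, x = -2 is a counterexample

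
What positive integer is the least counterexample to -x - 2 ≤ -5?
Testing positive integers:
x = 1: LHS = -1 - 2 = -3; -3 ≤ -5 — FAILS  ← smallest positive counterexample

Answer: x = 1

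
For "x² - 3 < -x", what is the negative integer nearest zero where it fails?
Testing negative integers from -1 downward:
x = -1: LHS = (-1)² - 3 = -2, RHS = -(-1) = 1; -2 < 1 — holds
x = -2: LHS = (-2)² - 3 = 1, RHS = -(-2) = 2; 1 < 2 — holds
x = -3: LHS = (-3)² - 3 = 6, RHS = -(-3) = 3; 6 < 3 — FAILS  ← closest negative counterexample to 0

Answer: x = -3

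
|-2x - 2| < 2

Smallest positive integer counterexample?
Testing positive integers:
x = 1: LHS = |-2·1 - 2| = |-4| = 4; 4 < 2 — FAILS  ← smallest positive counterexample

Answer: x = 1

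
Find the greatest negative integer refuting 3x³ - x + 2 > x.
Testing negative integers from -1 downward:
x = -1: LHS = 3·(-1)³ - (-1) + 2 = 0; 0 > -1 — holds
x = -2: LHS = 3·(-2)³ - (-2) + 2 = -20; -20 > -2 — FAILS  ← closest negative counterexample to 0

Answer: x = -2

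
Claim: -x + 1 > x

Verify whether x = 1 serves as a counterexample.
Substitute x = 1 into the relation:
x = 1: LHS = -1 + 1 = 0; 0 > 1 — FAILS

Since the claim fails at x = 1, this value is a counterexample.

Answer: Yes, x = 1 is a counterexample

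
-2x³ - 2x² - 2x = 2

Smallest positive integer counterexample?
Testing positive integers:
x = 1: LHS = -2·1³ - 2·1² - 2·1 = -6; -6 = 2 — FAILS  ← smallest positive counterexample

Answer: x = 1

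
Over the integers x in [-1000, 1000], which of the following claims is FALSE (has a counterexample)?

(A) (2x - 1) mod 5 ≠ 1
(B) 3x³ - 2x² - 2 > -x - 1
(A) x = 1: LHS = (2·1 - 1) mod 5 = 1 mod 5 = 1; 1 ≠ 1 — FAILS
(B) x = 0: LHS = 3·0³ - 2·0² - 2 = -2, RHS = -0 - 1 = -1; -2 > -1 — FAILS

Answer: Both A and B are false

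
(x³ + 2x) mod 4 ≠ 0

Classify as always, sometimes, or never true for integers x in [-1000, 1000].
Holds at x = 1: LHS = (1³ + 2·1) mod 4 = 3 mod 4 = 3; 3 ≠ 0 — holds
Fails at x = 0: LHS = (0³ + 2·0) mod 4 = 0 mod 4 = 0; 0 ≠ 0 — FAILS
It is satisfied by some integers in the range but not all.

Answer: Sometimes true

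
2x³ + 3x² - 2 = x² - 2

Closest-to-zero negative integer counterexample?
Testing negative integers from -1 downward:
x = -1: LHS = 2·(-1)³ + 3·(-1)² - 2 = -1, RHS = (-1)² - 2 = -1; -1 = -1 — holds
x = -2: LHS = 2·(-2)³ + 3·(-2)² - 2 = -6, RHS = (-2)² - 2 = 2; -6 = 2 — FAILS  ← closest negative counterexample to 0

Answer: x = -2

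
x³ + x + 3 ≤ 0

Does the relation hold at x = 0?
x = 0: LHS = 0³ + 0 + 3 = 3; 3 ≤ 0 — FAILS

The relation fails at x = 0, so x = 0 is a counterexample.

Answer: No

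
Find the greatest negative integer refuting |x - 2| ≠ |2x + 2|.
Testing negative integers from -1 downward:
x = -1: LHS = |(-1) - 2| = |-3| = 3, RHS = |2·(-1) + 2| = |0| = 0; 3 ≠ 0 — holds
x = -2: LHS = |(-2) - 2| = |-4| = 4, RHS = |2·(-2) + 2| = |-2| = 2; 4 ≠ 2 — holds
x = -3: LHS = |(-3) - 2| = |-5| = 5, RHS = |2·(-3) + 2| = |-4| = 4; 5 ≠ 4 — holds
x = -4: LHS = |(-4) - 2| = |-6| = 6, RHS = |2·(-4) + 2| = |-6| = 6; 6 ≠ 6 — FAILS  ← closest negative counterexample to 0

Answer: x = -4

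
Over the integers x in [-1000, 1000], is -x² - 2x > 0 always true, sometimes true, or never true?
Holds at x = -1: LHS = -(-1)² - 2·(-1) = 1; 1 > 0 — holds
Fails at x = 0: LHS = -0² - 2·0 = 0; 0 > 0 — FAILS
It is satisfied by some integers in the range but not all.

Answer: Sometimes true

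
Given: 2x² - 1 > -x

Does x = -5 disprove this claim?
Substitute x = -5 into the relation:
x = -5: LHS = 2·(-5)² - 1 = 49, RHS = -(-5) = 5; 49 > 5 — holds

The claim holds here, so x = -5 is not a counterexample. (A counterexample exists elsewhere, e.g. x = 0.)

Answer: No, x = -5 is not a counterexample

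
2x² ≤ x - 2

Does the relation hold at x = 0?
x = 0: LHS = 2·0² = 0, RHS = 0 - 2 = -2; 0 ≤ -2 — FAILS

The relation fails at x = 0, so x = 0 is a counterexample.

Answer: No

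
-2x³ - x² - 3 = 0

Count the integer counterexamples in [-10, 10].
Counterexamples in [-10, 10]: {-10, -9, -8, -7, -6, -5, -4, -3, -2, -1, 0, 1, 2, 3, 4, 5, 6, 7, 8, 9, 10}.

Counting them gives 21 values.

Answer: 21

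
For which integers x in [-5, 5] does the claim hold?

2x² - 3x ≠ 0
Holds for: {-5, -4, -3, -2, -1, 1, 2, 3, 4, 5}
Fails for: {0}

Answer: {-5, -4, -3, -2, -1, 1, 2, 3, 4, 5}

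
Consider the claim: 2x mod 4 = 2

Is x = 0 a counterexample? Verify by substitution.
Substitute x = 0 into the relation:
x = 0: LHS = (2·0) mod 4 = 0 mod 4 = 0; 0 = 2 — FAILS

Since the claim fails at x = 0, this value is a counterexample.

Answer: Yes, x = 0 is a counterexample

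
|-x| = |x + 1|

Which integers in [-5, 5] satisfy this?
Track d = LHS − RHS over the integers in [-5, 5]. Equality would need d = 0, but d changes sign only between consecutive integers, jumping over 0:
x = -1: LHS = |-(-1)| = |1| = 1, RHS = |(-1) + 1| = |0| = 0; 1 = 0 — FAILS  (d = 1)
x = 0: LHS = |-0| = |0| = 0, RHS = |0 + 1| = |1| = 1; 0 = 1 — FAILS  (d = -1)
Away from these crossings d keeps a constant sign, and checking every integer in [-5, 5] confirms d ≠ 0 throughout. Hence the two sides are never equal, so the claimed relation (=) fails for every integer in [-5, 5].

Answer: None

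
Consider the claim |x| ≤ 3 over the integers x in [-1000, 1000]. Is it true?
The claim fails at x = 4:
x = 4: LHS = |4| = 4; 4 ≤ 3 — FAILS

Because a single integer refutes it, the statement is false.

Answer: False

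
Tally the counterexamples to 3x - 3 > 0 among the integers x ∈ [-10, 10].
Counterexamples in [-10, 10]: {-10, -9, -8, -7, -6, -5, -4, -3, -2, -1, 0, 1}.

Counting them gives 12 values.

Answer: 12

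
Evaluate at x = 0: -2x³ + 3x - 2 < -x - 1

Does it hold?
x = 0: LHS = -2·0³ + 3·0 - 2 = -2, RHS = -0 - 1 = -1; -2 < -1 — holds

The relation is satisfied at x = 0.

Answer: Yes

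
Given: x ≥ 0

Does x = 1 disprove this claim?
Substitute x = 1 into the relation:
x = 1: 1 ≥ 0 — holds

The claim holds here, so x = 1 is not a counterexample. (A counterexample exists elsewhere, e.g. x = -1.)

Answer: No, x = 1 is not a counterexample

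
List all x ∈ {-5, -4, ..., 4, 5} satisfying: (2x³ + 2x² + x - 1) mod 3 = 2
Holds for: {-3, 0, 3}
Fails for: {-5, -4, -2, -1, 1, 2, 4, 5}

Answer: {-3, 0, 3}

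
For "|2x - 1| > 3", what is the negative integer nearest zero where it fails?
Testing negative integers from -1 downward:
x = -1: LHS = |2·(-1) - 1| = |-3| = 3; 3 > 3 — FAILS  ← closest negative counterexample to 0

Answer: x = -1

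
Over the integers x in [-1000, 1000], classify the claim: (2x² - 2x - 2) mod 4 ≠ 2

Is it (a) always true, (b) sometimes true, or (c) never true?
For a polynomial with integer coefficients, its value mod 4 depends only on x mod 4, so it suffices to check one representative of each residue class, x = 0, 1, 2, 3:
x = 0: LHS = (2·0² - 2·0 - 2) mod 4 = (-2) mod 4 = 2; 2 ≠ 2 — FAILS
x = 1: LHS = (2·1² - 2·1 - 2) mod 4 = (-2) mod 4 = 2; 2 ≠ 2 — FAILS
x = 2: LHS = (2·2² - 2·2 - 2) mod 4 = 2 mod 4 = 2; 2 ≠ 2 — FAILS
x = 3: LHS = (2·3² - 2·3 - 2) mod 4 = 10 mod 4 = 2; 2 ≠ 2 — FAILS
The relation fails in every residue class, so the claimed relation (≠) fails for every integer in [-1000, 1000].

No integer in the range satisfies it.

Answer: Never true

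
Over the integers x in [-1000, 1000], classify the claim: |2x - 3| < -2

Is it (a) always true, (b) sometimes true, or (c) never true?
An absolute value is never negative, so the left side is ≥ 0 for every x, while the right side is -2. Tightest case in [-1000, 1000] is x = 1:
x = 1: LHS = |2·1 - 3| = |-1| = 1; 1 < -2 — FAILS
Hence LHS − RHS is never negative, i.e. LHS ≥ RHS throughout, so the claimed relation (<) fails for every integer in [-1000, 1000].

No integer in the range satisfies it.

Answer: Never true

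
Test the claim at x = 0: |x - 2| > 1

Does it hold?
x = 0: LHS = |0 - 2| = |-2| = 2; 2 > 1 — holds

The relation is satisfied at x = 0.

Answer: Yes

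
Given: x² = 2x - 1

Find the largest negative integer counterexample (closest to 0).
Testing negative integers from -1 downward:
x = -1: LHS = (-1)² = 1, RHS = 2·(-1) - 1 = -3; 1 = -3 — FAILS  ← closest negative counterexample to 0

Answer: x = -1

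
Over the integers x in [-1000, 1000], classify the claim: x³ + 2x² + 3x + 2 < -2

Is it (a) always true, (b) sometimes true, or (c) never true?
Holds at x = -2: LHS = (-2)³ + 2·(-2)² + 3·(-2) + 2 = -4; -4 < -2 — holds
Fails at x = 0: LHS = 0³ + 2·0² + 3·0 + 2 = 2; 2 < -2 — FAILS
It is satisfied by some integers in the range but not all.

Answer: Sometimes true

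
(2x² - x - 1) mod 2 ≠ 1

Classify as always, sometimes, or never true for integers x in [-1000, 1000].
Holds at x = 1: LHS = (2·1² - 1 - 1) mod 2 = 0 mod 2 = 0; 0 ≠ 1 — holds
Fails at x = 0: LHS = (2·0² - 0 - 1) mod 2 = (-1) mod 2 = 1; 1 ≠ 1 — FAILS
It is satisfied by some integers in the range but not all.

Answer: Sometimes true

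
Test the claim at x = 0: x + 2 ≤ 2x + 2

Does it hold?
x = 0: LHS = 0 + 2 = 2, RHS = 2·0 + 2 = 2; 2 ≤ 2 — holds

The relation is satisfied at x = 0.

Answer: Yes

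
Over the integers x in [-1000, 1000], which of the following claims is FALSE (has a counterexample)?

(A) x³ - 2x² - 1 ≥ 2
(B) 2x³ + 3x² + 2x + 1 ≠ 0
(A) x = 0: LHS = 0³ - 2·0² - 1 = -1; -1 ≥ 2 — FAILS
(B) x = -1: LHS = 2·(-1)³ + 3·(-1)² + 2·(-1) + 1 = 0; 0 ≠ 0 — FAILS

Answer: Both A and B are false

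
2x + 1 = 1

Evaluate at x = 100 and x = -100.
x = 100: LHS = 2·100 + 1 = 201; 201 = 1 — FAILS
x = -100: LHS = 2·(-100) + 1 = -199; -199 = 1 — FAILS

Answer: No, fails for both x = 100 and x = -100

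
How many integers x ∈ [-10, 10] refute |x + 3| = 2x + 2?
Counterexamples in [-10, 10]: {-10, -9, -8, -7, -6, -5, -4, -3, -2, -1, 0, 2, 3, 4, 5, 6, 7, 8, 9, 10}.

Counting them gives 20 values.

Answer: 20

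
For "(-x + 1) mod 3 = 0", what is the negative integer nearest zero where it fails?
Testing negative integers from -1 downward:
x = -1: LHS = (-(-1) + 1) mod 3 = 2 mod 3 = 2; 2 = 0 — FAILS  ← closest negative counterexample to 0

Answer: x = -1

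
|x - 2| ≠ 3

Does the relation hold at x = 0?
x = 0: LHS = |0 - 2| = |-2| = 2; 2 ≠ 3 — holds

The relation is satisfied at x = 0.

Answer: Yes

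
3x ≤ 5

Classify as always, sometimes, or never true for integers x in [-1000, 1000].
Holds at x = 0: LHS = 3·0 = 0; 0 ≤ 5 — holds
Fails at x = 2: LHS = 3·2 = 6; 6 ≤ 5 — FAILS
It is satisfied by some integers in the range but not all.

Answer: Sometimes true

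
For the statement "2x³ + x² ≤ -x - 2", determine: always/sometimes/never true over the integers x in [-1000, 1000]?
Holds at x = -1: LHS = 2·(-1)³ + (-1)² = -1, RHS = -(-1) - 2 = -1; -1 ≤ -1 — holds
Fails at x = 0: LHS = 2·0³ + 0² = 0, RHS = -0 - 2 = -2; 0 ≤ -2 — FAILS
It is satisfied by some integers in the range but not all.

Answer: Sometimes true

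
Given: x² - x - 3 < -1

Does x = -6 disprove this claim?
Substitute x = -6 into the relation:
x = -6: LHS = (-6)² - (-6) - 3 = 39; 39 < -1 — FAILS

Since the claim fails at x = -6, this value is a counterexample.

Answer: Yes, x = -6 is a counterexample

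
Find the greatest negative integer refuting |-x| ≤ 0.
Testing negative integers from -1 downward:
x = -1: LHS = |-(-1)| = |1| = 1; 1 ≤ 0 — FAILS  ← closest negative counterexample to 0

Answer: x = -1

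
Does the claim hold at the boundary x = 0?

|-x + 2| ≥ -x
x = 0: LHS = |-0 + 2| = |2| = 2, RHS = -0 = 0; 2 ≥ 0 — holds

The relation is satisfied at x = 0.

Answer: Yes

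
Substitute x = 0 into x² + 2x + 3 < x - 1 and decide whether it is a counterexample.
Substitute x = 0 into the relation:
x = 0: LHS = 0² + 2·0 + 3 = 3, RHS = 0 - 1 = -1; 3 < -1 — FAILS

Since the claim fails at x = 0, this value is a counterexample.

Answer: Yes, x = 0 is a counterexample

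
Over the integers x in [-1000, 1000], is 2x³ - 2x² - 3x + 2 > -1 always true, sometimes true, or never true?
Holds at x = 0: LHS = 2·0³ - 2·0² - 3·0 + 2 = 2; 2 > -1 — holds
Fails at x = 1: LHS = 2·1³ - 2·1² - 3·1 + 2 = -1; -1 > -1 — FAILS
It is satisfied by some integers in the range but not all.

Answer: Sometimes true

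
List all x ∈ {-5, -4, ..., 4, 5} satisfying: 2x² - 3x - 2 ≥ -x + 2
Holds for: {-5, -4, -3, -2, -1, 2, 3, 4, 5}
Fails for: {0, 1}

Answer: {-5, -4, -3, -2, -1, 2, 3, 4, 5}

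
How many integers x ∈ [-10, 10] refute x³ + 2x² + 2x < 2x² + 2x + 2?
Counterexamples in [-10, 10]: {2, 3, 4, 5, 6, 7, 8, 9, 10}.

Counting them gives 9 values.

Answer: 9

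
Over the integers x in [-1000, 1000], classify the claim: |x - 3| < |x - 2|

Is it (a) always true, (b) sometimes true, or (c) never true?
Holds at x = 3: LHS = |3 - 3| = |0| = 0, RHS = |3 - 2| = |1| = 1; 0 < 1 — holds
Fails at x = 0: LHS = |0 - 3| = |-3| = 3, RHS = |0 - 2| = |-2| = 2; 3 < 2 — FAILS
It is satisfied by some integers in the range but not all.

Answer: Sometimes true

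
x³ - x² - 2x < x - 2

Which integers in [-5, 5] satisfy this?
Holds for: {-5, -4, -3, -2, 1}
Fails for: {-1, 0, 2, 3, 4, 5}

Answer: {-5, -4, -3, -2, 1}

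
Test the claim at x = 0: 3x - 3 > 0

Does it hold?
x = 0: LHS = 3·0 - 3 = -3; -3 > 0 — FAILS

The relation fails at x = 0, so x = 0 is a counterexample.

Answer: No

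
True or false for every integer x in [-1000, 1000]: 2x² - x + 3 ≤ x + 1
The claim fails at x = 0:
x = 0: LHS = 2·0² - 0 + 3 = 3, RHS = 0 + 1 = 1; 3 ≤ 1 — FAILS

Because a single integer refutes it, the statement is false.

Answer: False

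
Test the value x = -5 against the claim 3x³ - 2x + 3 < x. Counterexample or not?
Substitute x = -5 into the relation:
x = -5: LHS = 3·(-5)³ - 2·(-5) + 3 = -362; -362 < -5 — holds

The claim holds here, so x = -5 is not a counterexample. (A counterexample exists elsewhere, e.g. x = 0.)

Answer: No, x = -5 is not a counterexample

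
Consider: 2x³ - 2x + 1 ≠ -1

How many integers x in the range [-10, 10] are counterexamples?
Track d = LHS − RHS over the integers in [-10, 10]. Equality would need d = 0, but d changes sign only between consecutive integers, jumping over 0:
x = -2: LHS = 2·(-2)³ - 2·(-2) + 1 = -11; -11 ≠ -1 — holds  (d = -10)
x = -1: LHS = 2·(-1)³ - 2·(-1) + 1 = 1; 1 ≠ -1 — holds  (d = 2)
Away from these crossings d keeps a constant sign, and checking every integer in [-10, 10] confirms d ≠ 0 throughout. Hence the two sides are never equal, so the relation holds for every integer in [-10, 10].

No counterexample appears in that range.

Answer: 0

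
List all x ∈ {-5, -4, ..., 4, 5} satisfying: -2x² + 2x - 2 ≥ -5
Holds for: {0, 1}
Fails for: {-5, -4, -3, -2, -1, 2, 3, 4, 5}

Answer: {0, 1}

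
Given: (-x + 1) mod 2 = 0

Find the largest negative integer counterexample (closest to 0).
Testing negative integers from -1 downward:
x = -1: LHS = (-(-1) + 1) mod 2 = 2 mod 2 = 0; 0 = 0 — holds
x = -2: LHS = (-(-2) + 1) mod 2 = 3 mod 2 = 1; 1 = 0 — FAILS  ← closest negative counterexample to 0

Answer: x = -2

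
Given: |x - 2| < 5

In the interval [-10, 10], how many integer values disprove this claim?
Counterexamples in [-10, 10]: {-10, -9, -8, -7, -6, -5, -4, -3, 7, 8, 9, 10}.

Counting them gives 12 values.

Answer: 12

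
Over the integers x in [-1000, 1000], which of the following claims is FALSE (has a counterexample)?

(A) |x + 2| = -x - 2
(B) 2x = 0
(A) x = 0: LHS = |0 + 2| = |2| = 2, RHS = -0 - 2 = -2; 2 = -2 — FAILS
(B) x = 1: LHS = 2·1 = 2; 2 = 0 — FAILS

Answer: Both A and B are false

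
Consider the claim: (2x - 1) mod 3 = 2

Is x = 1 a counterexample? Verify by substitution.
Substitute x = 1 into the relation:
x = 1: LHS = (2·1 - 1) mod 3 = 1 mod 3 = 1; 1 = 2 — FAILS

Since the claim fails at x = 1, this value is a counterexample.

Answer: Yes, x = 1 is a counterexample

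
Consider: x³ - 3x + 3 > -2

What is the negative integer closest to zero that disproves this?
Testing negative integers from -1 downward:
x = -1: LHS = (-1)³ - 3·(-1) + 3 = 5; 5 > -2 — holds
x = -2: LHS = (-2)³ - 3·(-2) + 3 = 1; 1 > -2 — holds
x = -3: LHS = (-3)³ - 3·(-3) + 3 = -15; -15 > -2 — FAILS  ← closest negative counterexample to 0

Answer: x = -3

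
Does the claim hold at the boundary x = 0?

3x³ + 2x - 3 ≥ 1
x = 0: LHS = 3·0³ + 2·0 - 3 = -3; -3 ≥ 1 — FAILS

The relation fails at x = 0, so x = 0 is a counterexample.

Answer: No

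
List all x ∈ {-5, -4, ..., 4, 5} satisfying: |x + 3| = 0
Holds for: {-3}
Fails for: {-5, -4, -2, -1, 0, 1, 2, 3, 4, 5}

Answer: {-3}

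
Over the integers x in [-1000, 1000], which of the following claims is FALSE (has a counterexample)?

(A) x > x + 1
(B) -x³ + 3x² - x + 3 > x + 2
(A) x = 0: RHS = 0 + 1 = 1; 0 > 1 — FAILS
(B) x = 3: LHS = -3³ + 3·3² - 3 + 3 = 0, RHS = 3 + 2 = 5; 0 > 5 — FAILS

Answer: Both A and B are false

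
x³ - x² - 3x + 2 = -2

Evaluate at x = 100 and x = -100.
x = 100: LHS = 100³ - 100² - 3·100 + 2 = 989702; 989702 = -2 — FAILS
x = -100: LHS = (-100)³ - (-100)² - 3·(-100) + 2 = -1009698; -1009698 = -2 — FAILS

Answer: No, fails for both x = 100 and x = -100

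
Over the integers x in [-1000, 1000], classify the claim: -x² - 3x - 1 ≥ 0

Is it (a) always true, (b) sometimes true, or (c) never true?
Holds at x = -1: LHS = -(-1)² - 3·(-1) - 1 = 1; 1 ≥ 0 — holds
Fails at x = 0: LHS = -0² - 3·0 - 1 = -1; -1 ≥ 0 — FAILS
It is satisfied by some integers in the range but not all.

Answer: Sometimes true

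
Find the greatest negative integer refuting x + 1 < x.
Testing negative integers from -1 downward:
x = -1: LHS = (-1) + 1 = 0; 0 < -1 — FAILS  ← closest negative counterexample to 0

Answer: x = -1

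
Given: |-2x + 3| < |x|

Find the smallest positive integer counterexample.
Testing positive integers:
x = 1: LHS = |-2·1 + 3| = |1| = 1, RHS = |1| = 1; 1 < 1 — FAILS  ← smallest positive counterexample

Answer: x = 1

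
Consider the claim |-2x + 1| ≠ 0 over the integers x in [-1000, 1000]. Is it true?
Over all integers in [-1000, 1000], LHS − RHS is always positive; it is smallest at x = 0, where it equals 1:
x = 0: LHS = |-2·0 + 1| = |1| = 1; 1 ≠ 0 — holds
At the ends of the range:
x = -1000: LHS = |-2·(-1000) + 1| = |2001| = 2001; 2001 ≠ 0 — holds
x = 1000: LHS = |-2·1000 + 1| = |-1999| = 1999; 1999 ≠ 0 — holds
Hence LHS − RHS is never 0, i.e. the two sides are never equal, so the relation holds for every integer in [-1000, 1000].

No counterexample exists.

Answer: True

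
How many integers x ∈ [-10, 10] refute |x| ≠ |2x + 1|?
Counterexamples in [-10, 10]: {-1}.

Counting them gives 1 values.

Answer: 1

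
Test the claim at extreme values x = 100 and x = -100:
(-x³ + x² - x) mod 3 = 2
x = 100: LHS = (-100³ + 100² - 100) mod 3 = (-990100) mod 3 = 2; 2 = 2 — holds
x = -100: LHS = (-(-100)³ + (-100)² - (-100)) mod 3 = 1010100 mod 3 = 0; 0 = 2 — FAILS

Answer: Partially: holds for x = 100, fails for x = -100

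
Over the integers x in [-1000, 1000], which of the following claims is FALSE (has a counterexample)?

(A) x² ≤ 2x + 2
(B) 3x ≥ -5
(A) x = -1: LHS = (-1)² = 1, RHS = 2·(-1) + 2 = 0; 1 ≤ 0 — FAILS
(B) x = -2: LHS = 3·(-2) = -6; -6 ≥ -5 — FAILS

Answer: Both A and B are false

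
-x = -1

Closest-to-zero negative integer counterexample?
Testing negative integers from -1 downward:
x = -1: LHS = -(-1) = 1; 1 = -1 — FAILS  ← closest negative counterexample to 0

Answer: x = -1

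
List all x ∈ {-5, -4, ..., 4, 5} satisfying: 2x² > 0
Holds for: {-5, -4, -3, -2, -1, 1, 2, 3, 4, 5}
Fails for: {0}

Answer: {-5, -4, -3, -2, -1, 1, 2, 3, 4, 5}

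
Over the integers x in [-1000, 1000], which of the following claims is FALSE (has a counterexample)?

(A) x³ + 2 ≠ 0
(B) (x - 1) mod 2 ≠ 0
(A) Track d = LHS − RHS over the integers in [-1000, 1000]. Equality would need d = 0, but d changes sign only between consecutive integers, jumping over 0:
x = -2: LHS = (-2)³ + 2 = -6; -6 ≠ 0 — holds  (d = -6)
x = -1: LHS = (-1)³ + 2 = 1; 1 ≠ 0 — holds  (d = 1)
Away from these crossings d keeps a constant sign, and checking every integer in [-1000, 1000] confirms d ≠ 0 throughout. Hence the two sides are never equal, so the relation holds for every integer in [-1000, 1000].

(B) x = 1: LHS = (1 - 1) mod 2 = 0 mod 2 = 0; 0 ≠ 0 — FAILS

Only (B) has a counterexample.

Answer: B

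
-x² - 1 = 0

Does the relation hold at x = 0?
x = 0: LHS = -0² - 1 = -1; -1 = 0 — FAILS

The relation fails at x = 0, so x = 0 is a counterexample.

Answer: No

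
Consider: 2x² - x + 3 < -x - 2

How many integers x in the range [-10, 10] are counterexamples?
Counterexamples in [-10, 10]: {-10, -9, -8, -7, -6, -5, -4, -3, -2, -1, 0, 1, 2, 3, 4, 5, 6, 7, 8, 9, 10}.

Counting them gives 21 values.

Answer: 21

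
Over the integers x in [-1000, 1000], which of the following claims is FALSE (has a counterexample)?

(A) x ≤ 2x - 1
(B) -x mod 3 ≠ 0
(A) x = 0: RHS = 2·0 - 1 = -1; 0 ≤ -1 — FAILS
(B) x = 0: LHS = (-0) mod 3 = 0 mod 3 = 0; 0 ≠ 0 — FAILS

Answer: Both A and B are false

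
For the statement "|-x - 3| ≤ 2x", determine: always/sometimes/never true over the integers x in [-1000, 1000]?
Holds at x = 3: LHS = |-3 - 3| = |-6| = 6, RHS = 2·3 = 6; 6 ≤ 6 — holds
Fails at x = 0: LHS = |-0 - 3| = |-3| = 3, RHS = 2·0 = 0; 3 ≤ 0 — FAILS
It is satisfied by some integers in the range but not all.

Answer: Sometimes true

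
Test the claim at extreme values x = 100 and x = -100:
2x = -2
x = 100: LHS = 2·100 = 200; 200 = -2 — FAILS
x = -100: LHS = 2·(-100) = -200; -200 = -2 — FAILS

Answer: No, fails for both x = 100 and x = -100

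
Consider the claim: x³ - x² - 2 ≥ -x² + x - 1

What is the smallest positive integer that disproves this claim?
Testing positive integers:
x = 1: LHS = 1³ - 1² - 2 = -2, RHS = -1² + 1 - 1 = -1; -2 ≥ -1 — FAILS  ← smallest positive counterexample

Answer: x = 1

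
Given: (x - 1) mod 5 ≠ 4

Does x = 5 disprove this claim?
Substitute x = 5 into the relation:
x = 5: LHS = (5 - 1) mod 5 = 4 mod 5 = 4; 4 ≠ 4 — FAILS

Since the claim fails at x = 5, this value is a counterexample.

Answer: Yes, x = 5 is a counterexample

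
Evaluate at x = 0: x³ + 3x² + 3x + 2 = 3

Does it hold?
x = 0: LHS = 0³ + 3·0² + 3·0 + 2 = 2; 2 = 3 — FAILS

The relation fails at x = 0, so x = 0 is a counterexample.

Answer: No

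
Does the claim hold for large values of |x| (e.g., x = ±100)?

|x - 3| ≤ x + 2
x = 100: LHS = |100 - 3| = |97| = 97, RHS = 100 + 2 = 102; 97 ≤ 102 — holds
x = -100: LHS = |(-100) - 3| = |-103| = 103, RHS = (-100) + 2 = -98; 103 ≤ -98 — FAILS

Answer: Partially: holds for x = 100, fails for x = -100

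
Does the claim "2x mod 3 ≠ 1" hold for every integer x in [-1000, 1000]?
The claim fails at x = -1:
x = -1: LHS = (2·(-1)) mod 3 = (-2) mod 3 = 1; 1 ≠ 1 — FAILS

Because a single integer refutes it, the statement is false.

Answer: False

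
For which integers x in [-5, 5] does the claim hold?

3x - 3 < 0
Holds for: {-5, -4, -3, -2, -1, 0}
Fails for: {1, 2, 3, 4, 5}

Answer: {-5, -4, -3, -2, -1, 0}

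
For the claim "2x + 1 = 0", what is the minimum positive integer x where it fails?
Testing positive integers:
x = 1: LHS = 2·1 + 1 = 3; 3 = 0 — FAILS  ← smallest positive counterexample

Answer: x = 1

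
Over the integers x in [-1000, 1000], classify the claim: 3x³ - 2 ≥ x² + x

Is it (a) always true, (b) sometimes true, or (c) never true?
Holds at x = 2: LHS = 3·2³ - 2 = 22, RHS = 2² + 2 = 6; 22 ≥ 6 — holds
Fails at x = 0: LHS = 3·0³ - 2 = -2, RHS = 0² + 0 = 0; -2 ≥ 0 — FAILS
It is satisfied by some integers in the range but not all.

Answer: Sometimes true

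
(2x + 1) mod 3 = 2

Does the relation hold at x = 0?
x = 0: LHS = (2·0 + 1) mod 3 = 1 mod 3 = 1; 1 = 2 — FAILS

The relation fails at x = 0, so x = 0 is a counterexample.

Answer: No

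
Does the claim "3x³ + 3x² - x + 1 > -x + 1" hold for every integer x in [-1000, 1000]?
The claim fails at x = 0:
x = 0: LHS = 3·0³ + 3·0² - 0 + 1 = 1, RHS = -0 + 1 = 1; 1 > 1 — FAILS

Because a single integer refutes it, the statement is false.

Answer: False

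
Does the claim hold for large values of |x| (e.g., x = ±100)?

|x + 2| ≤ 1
x = 100: LHS = |100 + 2| = |102| = 102; 102 ≤ 1 — FAILS
x = -100: LHS = |(-100) + 2| = |-98| = 98; 98 ≤ 1 — FAILS

Answer: No, fails for both x = 100 and x = -100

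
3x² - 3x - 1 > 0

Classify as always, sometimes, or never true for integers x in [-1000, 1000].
Holds at x = -1: LHS = 3·(-1)² - 3·(-1) - 1 = 5; 5 > 0 — holds
Fails at x = 0: LHS = 3·0² - 3·0 - 1 = -1; -1 > 0 — FAILS
It is satisfied by some integers in the range but not all.

Answer: Sometimes true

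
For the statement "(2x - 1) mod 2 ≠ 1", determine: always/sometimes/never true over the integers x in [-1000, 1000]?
For a polynomial with integer coefficients, its value mod 2 depends only on x mod 2, so it suffices to check one representative of each residue class, x = 0, 1:
x = 0: LHS = (2·0 - 1) mod 2 = (-1) mod 2 = 1; 1 ≠ 1 — FAILS
x = 1: LHS = (2·1 - 1) mod 2 = 1 mod 2 = 1; 1 ≠ 1 — FAILS
The relation fails in every residue class, so the claimed relation (≠) fails for every integer in [-1000, 1000].

No integer in the range satisfies it.

Answer: Never true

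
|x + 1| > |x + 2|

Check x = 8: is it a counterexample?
Substitute x = 8 into the relation:
x = 8: LHS = |8 + 1| = |9| = 9, RHS = |8 + 2| = |10| = 10; 9 > 10 — FAILS

Since the claim fails at x = 8, this value is a counterexample.

Answer: Yes, x = 8 is a counterexample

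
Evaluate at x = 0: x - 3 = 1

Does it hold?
x = 0: LHS = 0 - 3 = -3; -3 = 1 — FAILS

The relation fails at x = 0, so x = 0 is a counterexample.

Answer: No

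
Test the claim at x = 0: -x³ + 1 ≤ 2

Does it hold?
x = 0: LHS = -0³ + 1 = 1; 1 ≤ 2 — holds

The relation is satisfied at x = 0.

Answer: Yes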